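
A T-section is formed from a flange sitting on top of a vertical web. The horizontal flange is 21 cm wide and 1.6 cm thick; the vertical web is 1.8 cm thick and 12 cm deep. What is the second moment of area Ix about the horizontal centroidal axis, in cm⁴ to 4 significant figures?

Split into non-overlapping primitives; take the origin at the lower-left of the bounding box.
Flange: 21 × 1.6, A = 33.6 cm², y = 12.8 cm, Ī = 7.168 cm⁴.
Web: 1.8 × 12, A = 21.6 cm², y = 6 cm, Ī = 259.2 cm⁴.
Centroid: ȳ = ΣA·y / ΣA = 10.1391 cm.
Transfer each piece to the horizontal centroidal axis using Ī + A·d² with d = y − 10.1391:
  flange: d = 2.66087 cm → contributes +245.064 cm⁴
  web: d = -4.13913 cm → contributes +629.26 cm⁴
Total I = 874.323 cm⁴.

Ix ≈ 874.3 cm⁴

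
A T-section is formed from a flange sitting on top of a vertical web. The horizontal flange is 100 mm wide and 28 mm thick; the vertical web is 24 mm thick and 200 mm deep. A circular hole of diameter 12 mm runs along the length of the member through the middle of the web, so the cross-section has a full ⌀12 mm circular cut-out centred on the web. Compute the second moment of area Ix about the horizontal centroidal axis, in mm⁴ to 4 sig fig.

Ix ≈ 3.896 × 10⁷ mm⁴

Treat the section as a set of non-overlapping primitives; coordinates are from the bounding-box lower-left.
Flange: 100 × 28, A = 2 800 mm², y = 214 mm, Ī = 182 933 mm⁴.
Web: 24 × 200, A = 4 800 mm², y = 100 mm, Ī = 16 000 000 mm⁴.
Hole (subtracted): ⌀12, A = 113.097 mm², y = 100 mm, Ī = 1017.88 mm⁴.
Centroid: ȳ = ΣA·y / ΣA = 142.634 mm.
Transfer each piece to the horizontal centroidal axis using Ī + A·d² with d = y − 142.634:
  flange: d = 71.3655 mm → contributes +14 443 449 mm⁴
  web: d = -42.6345 mm → contributes +24 724 944 mm⁴
  hole: d = -42.6345 mm → contributes −206 595 mm⁴
Total I = 38 961 798 mm⁴.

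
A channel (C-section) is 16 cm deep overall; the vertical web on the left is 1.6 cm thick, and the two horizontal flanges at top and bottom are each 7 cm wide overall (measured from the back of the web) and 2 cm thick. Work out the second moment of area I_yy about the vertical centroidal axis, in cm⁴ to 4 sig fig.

Split into non-overlapping primitives; take the origin at the lower-left of the bounding box.
Web: 1.6 × 16, A = 25.6 cm², x = 0.8 cm, Ī = 5.46133 cm⁴.
Top flange (beyond web): 5.4 × 2, A = 10.8 cm², x = 4.3 cm, Ī = 26.244 cm⁴.
Bottom flange (beyond web): 5.4 × 2, A = 10.8 cm², x = 4.3 cm, Ī = 26.244 cm⁴.
Centroid: x̄ = ΣA·x / ΣA = 2.40169 cm.
Transfer each piece to the vertical centroidal axis using Ī + A·d² with d = x − 2.40169:
  web: d = -1.60169 cm → contributes +71.1363 cm⁴
  top flange (beyond web): d = 1.89831 cm → contributes +65.1625 cm⁴
  bottom flange (beyond web): d = 1.89831 cm → contributes +65.1625 cm⁴
Total I = 201.461 cm⁴.

I_yy ≈ 201.5 cm⁴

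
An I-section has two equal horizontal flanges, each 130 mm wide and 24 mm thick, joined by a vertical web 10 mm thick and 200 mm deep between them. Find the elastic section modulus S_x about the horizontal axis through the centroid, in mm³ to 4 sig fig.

Decompose the section into non-overlapping parts with the origin at the bottom-left of its bounding rectangle.
Bottom flange: 130 × 24, A = 3 120 mm², y = 12 mm, Ī = 149 760 mm⁴.
Web: 10 × 200, A = 2 000 mm², y = 124 mm, Ī = 6 666 667 mm⁴.
Top flange: 130 × 24, A = 3 120 mm², y = 236 mm, Ī = 149 760 mm⁴.
By symmetry the centroid is at mid-height, ȳ = 124 mm.
Transfer each piece to the horizontal axis through the centroid using Ī + A·d² with d = y − 124:
  bottom flange: d = -112 mm → contributes +39 287 040 mm⁴
  web: d = 0 mm → contributes +6 666 667 mm⁴
  top flange: d = 112 mm → contributes +39 287 040 mm⁴
Total I = 85 240 747 mm⁴.
Extreme fibre distance c = 124 mm; S = I/c = 687 425 mm³.

S_x ≈ 6.874 × 10⁵ mm³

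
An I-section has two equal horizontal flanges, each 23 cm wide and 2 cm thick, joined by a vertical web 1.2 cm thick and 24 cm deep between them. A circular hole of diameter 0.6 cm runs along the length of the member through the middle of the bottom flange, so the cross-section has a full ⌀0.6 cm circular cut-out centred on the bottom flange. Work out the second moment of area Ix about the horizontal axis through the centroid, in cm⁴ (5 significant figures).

Split into non-overlapping primitives; take the origin at the lower-left of the bounding box.
Bottom flange: 23 × 2, A = 46 cm², y = 1 cm, Ī = 15.33333 cm⁴.
Web: 1.2 × 24, A = 28.8 cm², y = 14 cm, Ī = 1382.4 cm⁴.
Top flange: 23 × 2, A = 46 cm², y = 27 cm, Ī = 15.33333 cm⁴.
Hole (subtracted): ⌀0.6, A = 0.2827433 cm², y = 1 cm, Ī = 0.006361725 cm⁴.
Centroid: ȳ = ΣA·y / ΣA = 14.0305 cm.
Transfer each piece to the horizontal axis through the centroid using Ī + A·d² with d = y − 14.0305:
  bottom flange: d = -13.0305 cm → contributes +7825.853 cm⁴
  web: d = -0.03049906 cm → contributes +1382.427 cm⁴
  top flange: d = 12.9695 cm → contributes +7752.899 cm⁴
  hole: d = -13.0305 cm → contributes −48.01446 cm⁴
Total I = 16913.16 cm⁴.

Ix ≈ 1.6913 × 10⁴ cm⁴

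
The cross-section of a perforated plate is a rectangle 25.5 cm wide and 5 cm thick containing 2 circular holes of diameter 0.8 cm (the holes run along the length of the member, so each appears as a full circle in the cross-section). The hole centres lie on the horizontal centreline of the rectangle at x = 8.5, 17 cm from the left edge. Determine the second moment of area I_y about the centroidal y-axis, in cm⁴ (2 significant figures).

Break the section into simple shapes (no overlaps), measuring from the bottom-left corner of the bounding box.
Plate: 25.5 × 5, A = 127.5 cm², x = 12.75 cm, Ī = 6 909 cm⁴.
Hole 1 (subtracted): ⌀0.8, A = 0.5027 cm², x = 8.5 cm, Ī = 0.02011 cm⁴.
Hole 2 (subtracted): ⌀0.8, A = 0.5027 cm², x = 17 cm, Ī = 0.02011 cm⁴.
By symmetry the centroid is at mid-width, x̄ = 12.75 cm.
Transfer each piece to the centroidal y-axis using Ī + A·d² with d = x − 12.75:
  plate: d = 0 cm → contributes +6 909 cm⁴
  hole 1: d = -4.25 cm → contributes −9.099 cm⁴
  hole 2: d = 4.25 cm → contributes −9.099 cm⁴
Total I = 6 891 cm⁴.

I_y ≈ 6900 cm⁴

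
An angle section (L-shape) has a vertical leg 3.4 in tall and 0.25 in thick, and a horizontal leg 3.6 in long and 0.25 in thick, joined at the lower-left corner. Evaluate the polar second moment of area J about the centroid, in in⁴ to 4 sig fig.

Treat the section as a set of non-overlapping primitives; coordinates are from the bounding-box lower-left.
Vertical leg: 0.25 × 3.4, A = 0.85 in², y = 1.7 in, Ī = 0.818833 in⁴.
Horizontal leg (remainder): 3.35 × 0.25, A = 0.8375 in², y = 0.125 in, Ī = 0.00436198 in⁴.
Centroid: ȳ = ΣA·y / ΣA = 0.918333 in.
Transfer each piece to the centroidal x-axis using Ī + A·d² with d = y − 0.918333:
  vertical leg: d = 0.781667 in → contributes +1.33819 in⁴
  horizontal leg (remainder): d = -0.793333 in → contributes +0.531466 in⁴
Total I = 1.86965 in⁴.
For the y-axis: x̄ = 1.01833 in.
Repeating about the centroidal y-axis gives I_y = 2.15446 in⁴.
Polar second moment: J = I_x + I_y = 4.02412 in⁴.

J ≈ 4.024 in⁴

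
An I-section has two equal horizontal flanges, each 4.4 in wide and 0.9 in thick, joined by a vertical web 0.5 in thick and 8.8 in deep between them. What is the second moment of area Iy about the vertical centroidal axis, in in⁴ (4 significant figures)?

Iy ≈ 12.87 in⁴

Treat the section as a set of non-overlapping primitives; coordinates are from the bounding-box lower-left.
Bottom flange: 4.4 × 0.9, A = 3.96 in², x = 2.2 in, Ī = 6.3888 in⁴.
Web: 0.5 × 8.8, A = 4.4 in², x = 2.2 in, Ī = 0.0916667 in⁴.
Top flange: 4.4 × 0.9, A = 3.96 in², x = 2.2 in, Ī = 6.3888 in⁴.
By symmetry the centroid is at mid-width, x̄ = 2.2 in.
All pieces are centred on the vertical centroidal axis, so I = ΣĪ = 12.8693 in⁴.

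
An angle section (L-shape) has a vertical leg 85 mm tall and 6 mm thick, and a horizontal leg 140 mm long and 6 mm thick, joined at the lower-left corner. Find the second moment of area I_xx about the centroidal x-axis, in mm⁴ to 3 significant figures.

I_xx ≈ 7.96 × 10⁵ mm⁴

Decompose the section into non-overlapping parts with the origin at the bottom-left of its bounding rectangle.
Vertical leg: 6 × 85, A = 510 mm², y = 42.5 mm, Ī = 307 063 mm⁴.
Horizontal leg (remainder): 134 × 6, A = 804 mm², y = 3 mm, Ī = 2 412 mm⁴.
Centroid: ȳ = ΣA·y / ΣA = 18.331 mm.
Transfer each piece to the centroidal x-axis using Ī + A·d² with d = y − 18.331:
  vertical leg: d = 24.169 mm → contributes +604 973 mm⁴
  horizontal leg (remainder): d = -15.331 mm → contributes +191 385 mm⁴
Total I = 796 358 mm⁴.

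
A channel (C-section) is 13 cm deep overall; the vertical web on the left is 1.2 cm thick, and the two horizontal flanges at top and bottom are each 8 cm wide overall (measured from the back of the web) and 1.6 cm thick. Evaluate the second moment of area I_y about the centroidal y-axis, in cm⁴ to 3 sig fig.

Split into non-overlapping primitives; take the origin at the lower-left of the bounding box.
Web: 1.2 × 13, A = 15.6 cm², x = 0.6 cm, Ī = 1.872 cm⁴.
Top flange (beyond web): 6.8 × 1.6, A = 10.88 cm², x = 4.6 cm, Ī = 41.924 cm⁴.
Bottom flange (beyond web): 6.8 × 1.6, A = 10.88 cm², x = 4.6 cm, Ī = 41.924 cm⁴.
Centroid: x̄ = ΣA·x / ΣA = 2.9298 cm.
Transfer each piece to the centroidal y-axis using Ī + A·d² with d = x − 2.9298:
  web: d = -2.3298 cm → contributes +86.546 cm⁴
  top flange (beyond web): d = 1.6702 cm → contributes +72.276 cm⁴
  bottom flange (beyond web): d = 1.6702 cm → contributes +72.276 cm⁴
Total I = 231.1 cm⁴.

I_y ≈ 231 cm⁴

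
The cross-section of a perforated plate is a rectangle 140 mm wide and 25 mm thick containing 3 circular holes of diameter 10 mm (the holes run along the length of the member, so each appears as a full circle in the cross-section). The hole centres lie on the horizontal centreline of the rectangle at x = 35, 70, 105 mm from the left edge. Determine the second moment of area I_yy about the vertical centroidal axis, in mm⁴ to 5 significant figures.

I_yy ≈ 5.5228 × 10⁶ mm⁴

Decompose the section into non-overlapping parts with the origin at the bottom-left of its bounding rectangle.
Plate: 140 × 25, A = 3 500 mm², x = 70 mm, Ī = 5 716 667 mm⁴.
Hole 1 (subtracted): ⌀10, A = 78.53982 mm², x = 35 mm, Ī = 490.8739 mm⁴.
Hole 2 (subtracted): ⌀10, A = 78.53982 mm², x = 70 mm, Ī = 490.8739 mm⁴.
Hole 3 (subtracted): ⌀10, A = 78.53982 mm², x = 105 mm, Ī = 490.8739 mm⁴.
By symmetry the centroid is at mid-width, x̄ = 70 mm.
Transfer each piece to the vertical centroidal axis using Ī + A·d² with d = x − 70:
  plate: d = 0 mm → contributes +5 716 667 mm⁴
  hole 1: d = -35 mm → contributes −96702.15 mm⁴
  hole 2: d = 0 mm → contributes −490.8739 mm⁴
  hole 3: d = 35 mm → contributes −96702.15 mm⁴
Total I = 5 522 771 mm⁴.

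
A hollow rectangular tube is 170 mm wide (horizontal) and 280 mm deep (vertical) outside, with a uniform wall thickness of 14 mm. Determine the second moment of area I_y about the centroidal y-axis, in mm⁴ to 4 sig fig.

I_y ≈ 5.451 × 10⁷ mm⁴

Decompose the section into non-overlapping parts with the origin at the bottom-left of its bounding rectangle.
Outer rectangle: 170 × 280, A = 47 600 mm², x = 85 mm, Ī = 114 636 667 mm⁴.
Inner void (subtracted): 142 × 252, A = 35 784 mm², x = 85 mm, Ī = 60 129 048 mm⁴.
By symmetry the centroid is at mid-width, x̄ = 85 mm.
All pieces are centred on the centroidal y-axis, so I = ΣĪ (holes subtracted) = 54 507 619 mm⁴.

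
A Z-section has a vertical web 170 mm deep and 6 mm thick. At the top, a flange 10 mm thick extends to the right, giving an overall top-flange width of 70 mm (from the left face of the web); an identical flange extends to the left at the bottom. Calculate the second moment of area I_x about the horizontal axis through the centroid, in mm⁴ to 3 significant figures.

Treat the section as a set of non-overlapping primitives; coordinates are from the bounding-box lower-left.
Web: 6 × 170, A = 1 020 mm², y = 85 mm, Ī = 2 456 500 mm⁴.
Top flange (beyond web): 64 × 10, A = 640 mm², y = 165 mm, Ī = 5333.3 mm⁴.
Bottom flange (beyond web): 64 × 10, A = 640 mm², y = 5 mm, Ī = 5333.3 mm⁴.
Centroid: ȳ = ΣA·y / ΣA = 85 mm.
Transfer each piece to the horizontal axis through the centroid using Ī + A·d² with d = y − 85:
  web: d = 0 mm → contributes +2 456 500 mm⁴
  top flange (beyond web): d = 80 mm → contributes +4 101 333 mm⁴
  bottom flange (beyond web): d = -80 mm → contributes +4 101 333 mm⁴
Total I = 10 659 167 mm⁴.

I_x ≈ 1.07 × 10⁷ mm⁴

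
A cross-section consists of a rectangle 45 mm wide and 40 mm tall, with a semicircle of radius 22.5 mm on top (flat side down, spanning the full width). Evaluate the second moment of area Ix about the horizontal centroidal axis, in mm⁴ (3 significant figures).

Ix ≈ 7.50 × 10⁵ mm⁴

Treat the section as a set of non-overlapping primitives; coordinates are from the bounding-box lower-left.
Rectangular body: 45 × 40, A = 1 800 mm², y = 20 mm, Ī = 240 000 mm⁴.
Semicircular cap: semicircle r = 22.5, A = 795.22 mm², y = 49.549 mm, Ī = 28 130 mm⁴.
Centroid: ȳ = ΣA·y / ΣA = 29.054 mm.
Transfer each piece to the horizontal centroidal axis using Ī + A·d² with d = y − 29.054:
  rectangular body: d = -9.0544 mm → contributes +387 567 mm⁴
  semicircular cap: d = 20.495 mm → contributes +362 153 mm⁴
Total I = 749 720 mm⁴.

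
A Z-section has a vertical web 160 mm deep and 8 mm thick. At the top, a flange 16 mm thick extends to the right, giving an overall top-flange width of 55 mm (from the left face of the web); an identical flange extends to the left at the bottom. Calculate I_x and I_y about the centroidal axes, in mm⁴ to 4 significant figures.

Treat the section as a set of non-overlapping primitives; coordinates are from the bounding-box lower-left.
Web: 8 × 160, A = 1 280 mm², y = 80 mm, Ī = 2 730 667 mm⁴.
Top flange (beyond web): 47 × 16, A = 752 mm², y = 152 mm, Ī = 16042.7 mm⁴.
Bottom flange (beyond web): 47 × 16, A = 752 mm², y = 8 mm, Ī = 16042.7 mm⁴.
Centroid: ȳ = ΣA·y / ΣA = 80 mm.
Transfer each piece to the centroidal x-axis using Ī + A·d² with d = y − 80:
  web: d = 0 mm → contributes +2 730 667 mm⁴
  top flange (beyond web): d = 72 mm → contributes +3 914 411 mm⁴
  bottom flange (beyond web): d = -72 mm → contributes +3 914 411 mm⁴
Total I = 10 559 488 mm⁴.
For the y-axis: x̄ = 51 mm.
Repeating about the centroidal y-axis gives I_y = 1 421 088 mm⁴.

I_x ≈ 1.056 × 10⁷ mm⁴, I_y ≈ 1.421 × 10⁶ mm⁴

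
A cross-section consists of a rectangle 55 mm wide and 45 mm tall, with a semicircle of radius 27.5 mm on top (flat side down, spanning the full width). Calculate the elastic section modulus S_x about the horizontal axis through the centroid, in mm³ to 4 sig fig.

S_x ≈ 3.643 × 10⁴ mm³

Treat the section as a set of non-overlapping primitives; coordinates are from the bounding-box lower-left.
Rectangular body: 55 × 45, A = 2 475 mm², y = 22.5 mm, Ī = 417 656 mm⁴.
Semicircular cap: semicircle r = 27.5, A = 1187.91 mm², y = 56.6714 mm, Ī = 62771.5 mm⁴.
Centroid: ȳ = ΣA·y / ΣA = 33.5821 mm.
Transfer each piece to the horizontal axis through the centroid using Ī + A·d² with d = y − 33.5821:
  rectangular body: d = -11.0821 mm → contributes +721 616 mm⁴
  semicircular cap: d = 23.0893 mm → contributes +696 067 mm⁴
Total I = 1 417 684 mm⁴.
Extreme fibre distance c = 38.9179 mm; S = I/c = 36427.5 mm³.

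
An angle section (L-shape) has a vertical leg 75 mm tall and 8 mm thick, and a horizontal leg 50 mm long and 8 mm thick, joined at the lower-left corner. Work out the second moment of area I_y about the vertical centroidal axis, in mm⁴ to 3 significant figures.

Treat the section as a set of non-overlapping primitives; coordinates are from the bounding-box lower-left.
Vertical leg: 8 × 75, A = 600 mm², x = 4 mm, Ī = 3 200 mm⁴.
Horizontal leg (remainder): 42 × 8, A = 336 mm², x = 29 mm, Ī = 49 392 mm⁴.
Centroid: x̄ = ΣA·x / ΣA = 12.974 mm.
Transfer each piece to the vertical centroidal axis using Ī + A·d² with d = x − 12.974:
  vertical leg: d = -8.9744 mm → contributes +51 523 mm⁴
  horizontal leg (remainder): d = 16.026 mm → contributes +135 684 mm⁴
Total I = 187 207 mm⁴.

I_y ≈ 1.87 × 10⁵ mm⁴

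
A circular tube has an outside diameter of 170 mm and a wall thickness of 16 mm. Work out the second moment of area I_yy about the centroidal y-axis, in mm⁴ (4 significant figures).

Break the section into simple shapes (no overlaps), measuring from the bottom-left corner of the bounding box.
Outer circle: ⌀170, A = 22 698 mm², x = 85 mm, Ī = 40 998 275 mm⁴.
Bore (subtracted): ⌀138, A = 14957.1 mm², x = 85 mm, Ī = 17 802 715 mm⁴.
By symmetry the centroid is at mid-width, x̄ = 85 mm.
All pieces are centred on the centroidal y-axis, so I = ΣĪ (holes subtracted) = 23 195 560 mm⁴.

I_yy ≈ 2.320 × 10⁷ mm⁴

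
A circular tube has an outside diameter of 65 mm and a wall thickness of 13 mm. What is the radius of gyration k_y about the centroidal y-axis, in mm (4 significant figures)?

k_y ≈ 18.95 mm

Break the section into simple shapes (no overlaps), measuring from the bottom-left corner of the bounding box.
Outer circle: ⌀65, A = 3318.31 mm², x = 32.5 mm, Ī = 876 241 mm⁴.
Bore (subtracted): ⌀39, A = 1194.59 mm², x = 32.5 mm, Ī = 113 561 mm⁴.
By symmetry the centroid is at mid-width, x̄ = 32.5 mm.
All pieces are centred on the centroidal y-axis, so I = ΣĪ (holes subtracted) = 762 680 mm⁴.
Radius of gyration: k = √(I/A) = √(762 680 / 2123.72) = 18.9506 mm.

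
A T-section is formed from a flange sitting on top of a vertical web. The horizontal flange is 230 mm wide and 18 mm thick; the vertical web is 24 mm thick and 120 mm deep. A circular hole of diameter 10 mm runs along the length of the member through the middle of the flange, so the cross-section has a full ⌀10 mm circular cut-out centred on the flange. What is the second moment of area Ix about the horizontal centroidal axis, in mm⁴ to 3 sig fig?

Ix ≈ 1.16 × 10⁷ mm⁴

Break the section into simple shapes (no overlaps), measuring from the bottom-left corner of the bounding box.
Flange: 230 × 18, A = 4 140 mm², y = 129 mm, Ī = 111 780 mm⁴.
Web: 24 × 120, A = 2 880 mm², y = 60 mm, Ī = 3 456 000 mm⁴.
Hole (subtracted): ⌀10, A = 78.54 mm², y = 129 mm, Ī = 490.87 mm⁴.
Centroid: ȳ = ΣA·y / ΣA = 100.37 mm.
Transfer each piece to the horizontal centroidal axis using Ī + A·d² with d = y − 100.37:
  flange: d = 28.628 mm → contributes +3 504 764 mm⁴
  web: d = -40.372 mm → contributes +8 150 111 mm⁴
  hole: d = 28.628 mm → contributes −64 859 mm⁴
Total I = 11 590 016 mm⁴.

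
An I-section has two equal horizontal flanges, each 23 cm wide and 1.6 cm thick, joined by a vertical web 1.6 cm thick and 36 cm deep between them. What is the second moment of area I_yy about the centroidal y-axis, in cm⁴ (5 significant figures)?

Break the section into simple shapes (no overlaps), measuring from the bottom-left corner of the bounding box.
Bottom flange: 23 × 1.6, A = 36.8 cm², x = 11.5 cm, Ī = 1622.267 cm⁴.
Web: 1.6 × 36, A = 57.6 cm², x = 11.5 cm, Ī = 12.288 cm⁴.
Top flange: 23 × 1.6, A = 36.8 cm², x = 11.5 cm, Ī = 1622.267 cm⁴.
By symmetry the centroid is at mid-width, x̄ = 11.5 cm.
All pieces are centred on the centroidal y-axis, so I = ΣĪ = 3256.821 cm⁴.

I_yy ≈ 3256.8 cm⁴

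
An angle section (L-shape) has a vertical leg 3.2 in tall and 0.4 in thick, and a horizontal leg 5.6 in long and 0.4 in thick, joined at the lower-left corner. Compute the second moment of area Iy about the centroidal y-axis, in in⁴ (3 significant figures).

Iy ≈ 10.9 in⁴

Decompose the section into non-overlapping parts with the origin at the bottom-left of its bounding rectangle.
Vertical leg: 0.4 × 3.2, A = 1.28 in², x = 0.2 in, Ī = 0.017067 in⁴.
Horizontal leg (remainder): 5.2 × 0.4, A = 2.08 in², x = 3 in, Ī = 4.6869 in⁴.
Centroid: x̄ = ΣA·x / ΣA = 1.9333 in.
Transfer each piece to the centroidal y-axis using Ī + A·d² with d = x − 1.9333:
  vertical leg: d = -1.7333 in → contributes +3.8628 in⁴
  horizontal leg (remainder): d = 1.0667 in → contributes +7.0535 in⁴
Total I = 10.916 in⁴.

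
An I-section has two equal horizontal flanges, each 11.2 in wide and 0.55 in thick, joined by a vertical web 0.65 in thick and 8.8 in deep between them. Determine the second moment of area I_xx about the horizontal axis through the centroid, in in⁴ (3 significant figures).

I_xx ≈ 306 in⁴

Decompose the section into non-overlapping parts with the origin at the bottom-left of its bounding rectangle.
Bottom flange: 11.2 × 0.55, A = 6.16 in², y = 0.275 in, Ī = 0.15528 in⁴.
Web: 0.65 × 8.8, A = 5.72 in², y = 4.95 in, Ī = 36.913 in⁴.
Top flange: 11.2 × 0.55, A = 6.16 in², y = 9.625 in, Ī = 0.15528 in⁴.
By symmetry the centroid is at mid-height, ȳ = 4.95 in.
Transfer each piece to the horizontal axis through the centroid using Ī + A·d² with d = y − 4.95:
  bottom flange: d = -4.675 in → contributes +134.79 in⁴
  web: d = 0 in → contributes +36.913 in⁴
  top flange: d = 4.675 in → contributes +134.79 in⁴
Total I = 306.48 in⁴.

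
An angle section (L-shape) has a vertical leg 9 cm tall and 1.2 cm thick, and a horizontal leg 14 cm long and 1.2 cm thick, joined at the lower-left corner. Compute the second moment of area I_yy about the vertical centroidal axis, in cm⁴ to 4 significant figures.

Treat the section as a set of non-overlapping primitives; coordinates are from the bounding-box lower-left.
Vertical leg: 1.2 × 9, A = 10.8 cm², x = 0.6 cm, Ī = 1.296 cm⁴.
Horizontal leg (remainder): 12.8 × 1.2, A = 15.36 cm², x = 7.6 cm, Ī = 209.715 cm⁴.
Centroid: x̄ = ΣA·x / ΣA = 4.71009 cm.
Transfer each piece to the vertical centroidal axis using Ī + A·d² with d = x − 4.71009:
  vertical leg: d = -4.11009 cm → contributes +183.739 cm⁴
  horizontal leg (remainder): d = 2.88991 cm → contributes +337.995 cm⁴
Total I = 521.734 cm⁴.

I_yy ≈ 521.7 cm⁴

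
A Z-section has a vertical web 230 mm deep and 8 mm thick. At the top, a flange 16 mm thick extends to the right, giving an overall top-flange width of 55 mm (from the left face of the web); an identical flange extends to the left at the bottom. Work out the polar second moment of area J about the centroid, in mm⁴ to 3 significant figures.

Split into non-overlapping primitives; take the origin at the lower-left of the bounding box.
Web: 8 × 230, A = 1 840 mm², y = 115 mm, Ī = 8 111 333 mm⁴.
Top flange (beyond web): 47 × 16, A = 752 mm², y = 222 mm, Ī = 16 043 mm⁴.
Bottom flange (beyond web): 47 × 16, A = 752 mm², y = 8 mm, Ī = 16 043 mm⁴.
Centroid: ȳ = ΣA·y / ΣA = 115 mm.
Transfer each piece to the centroidal x-axis using Ī + A·d² with d = y − 115:
  web: d = 0 mm → contributes +8 111 333 mm⁴
  top flange (beyond web): d = 107 mm → contributes +8 625 691 mm⁴
  bottom flange (beyond web): d = -107 mm → contributes +8 625 691 mm⁴
Total I = 25 362 715 mm⁴.
For the y-axis: x̄ = 51 mm.
Repeating about the centroidal y-axis gives I_y = 1 424 075 mm⁴.
Polar second moment: J = I_x + I_y = 26 786 789 mm⁴.

J ≈ 2.68 × 10⁷ mm⁴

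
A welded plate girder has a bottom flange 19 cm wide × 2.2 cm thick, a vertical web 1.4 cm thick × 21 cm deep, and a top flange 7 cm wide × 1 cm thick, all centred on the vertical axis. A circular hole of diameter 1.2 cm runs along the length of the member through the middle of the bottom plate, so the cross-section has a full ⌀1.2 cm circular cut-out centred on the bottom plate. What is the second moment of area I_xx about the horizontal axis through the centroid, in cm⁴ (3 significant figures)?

Break the section into simple shapes (no overlaps), measuring from the bottom-left corner of the bounding box.
Bottom plate: 19 × 2.2, A = 41.8 cm², y = 1.1 cm, Ī = 16.859 cm⁴.
Web plate: 1.4 × 21, A = 29.4 cm², y = 12.7 cm, Ī = 1080.5 cm⁴.
Top plate: 7 × 1, A = 7 cm², y = 23.7 cm, Ī = 0.58333 cm⁴.
Hole (subtracted): ⌀1.2, A = 1.131 cm², y = 1.1 cm, Ī = 0.10179 cm⁴.
Centroid: ȳ = ΣA·y / ΣA = 7.5778 cm.
Transfer each piece to the horizontal axis through the centroid using Ī + A·d² with d = y − 7.5778:
  bottom plate: d = -6.4778 cm → contributes +1770.9 cm⁴
  web plate: d = 5.1222 cm → contributes +1851.8 cm⁴
  top plate: d = 16.122 cm → contributes +1820.1 cm⁴
  hole: d = -6.4778 cm → contributes −47.56 cm⁴
Total I = 5395.2 cm⁴.

I_xx ≈ 5400 cm⁴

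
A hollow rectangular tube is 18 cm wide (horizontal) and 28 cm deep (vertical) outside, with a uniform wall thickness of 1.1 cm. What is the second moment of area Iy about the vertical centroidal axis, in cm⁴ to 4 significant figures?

Iy ≈ 5128 cm⁴

Decompose the section into non-overlapping parts with the origin at the bottom-left of its bounding rectangle.
Outer rectangle: 18 × 28, A = 504 cm², x = 9 cm, Ī = 13 608 cm⁴.
Inner void (subtracted): 15.8 × 25.8, A = 407.64 cm², x = 9 cm, Ī = 8480.27 cm⁴.
By symmetry the centroid is at mid-width, x̄ = 9 cm.
All pieces are centred on the vertical centroidal axis, so I = ΣĪ (holes subtracted) = 5127.73 cm⁴.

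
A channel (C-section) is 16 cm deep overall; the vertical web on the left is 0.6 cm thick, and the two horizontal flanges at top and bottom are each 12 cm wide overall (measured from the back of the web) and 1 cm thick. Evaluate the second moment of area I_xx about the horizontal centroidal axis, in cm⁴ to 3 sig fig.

Break the section into simple shapes (no overlaps), measuring from the bottom-left corner of the bounding box.
Web: 0.6 × 16, A = 9.6 cm², y = 8 cm, Ī = 204.8 cm⁴.
Top flange (beyond web): 11.4 × 1, A = 11.4 cm², y = 15.5 cm, Ī = 0.95 cm⁴.
Bottom flange (beyond web): 11.4 × 1, A = 11.4 cm², y = 0.5 cm, Ī = 0.95 cm⁴.
By symmetry the centroid is at mid-height, ȳ = 8 cm.
Transfer each piece to the horizontal centroidal axis using Ī + A·d² with d = y − 8:
  web: d = 0 cm → contributes +204.8 cm⁴
  top flange (beyond web): d = 7.5 cm → contributes +642.2 cm⁴
  bottom flange (beyond web): d = -7.5 cm → contributes +642.2 cm⁴
Total I = 1489.2 cm⁴.

I_xx ≈ 1490 cm⁴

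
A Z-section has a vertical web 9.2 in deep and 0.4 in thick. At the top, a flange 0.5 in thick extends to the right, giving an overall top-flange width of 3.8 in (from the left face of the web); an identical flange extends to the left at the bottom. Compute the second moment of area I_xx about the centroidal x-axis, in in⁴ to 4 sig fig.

Treat the section as a set of non-overlapping primitives; coordinates are from the bounding-box lower-left.
Web: 0.4 × 9.2, A = 3.68 in², y = 4.6 in, Ī = 25.9563 in⁴.
Top flange (beyond web): 3.4 × 0.5, A = 1.7 in², y = 8.95 in, Ī = 0.0354167 in⁴.
Bottom flange (beyond web): 3.4 × 0.5, A = 1.7 in², y = 0.25 in, Ī = 0.0354167 in⁴.
Centroid: ȳ = ΣA·y / ΣA = 4.6 in.
Transfer each piece to the centroidal x-axis using Ī + A·d² with d = y − 4.6:
  web: d = 0 in → contributes +25.9563 in⁴
  top flange (beyond web): d = 4.35 in → contributes +32.2037 in⁴
  bottom flange (beyond web): d = -4.35 in → contributes +32.2037 in⁴
Total I = 90.3636 in⁴.

I_xx ≈ 90.36 in⁴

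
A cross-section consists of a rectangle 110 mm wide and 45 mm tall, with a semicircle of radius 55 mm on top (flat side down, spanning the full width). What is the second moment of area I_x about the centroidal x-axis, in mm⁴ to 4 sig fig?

Split into non-overlapping primitives; take the origin at the lower-left of the bounding box.
Rectangular body: 110 × 45, A = 4 950 mm², y = 22.5 mm, Ī = 835 313 mm⁴.
Semicircular cap: semicircle r = 55, A = 4751.66 mm², y = 68.3427 mm, Ī = 1 004 345 mm⁴.
Centroid: ȳ = ΣA·y / ΣA = 44.9528 mm.
Transfer each piece to the centroidal x-axis using Ī + A·d² with d = y − 44.9528:
  rectangular body: d = -22.4528 mm → contributes +3 330 738 mm⁴
  semicircular cap: d = 23.39 mm → contributes +3 603 933 mm⁴
Total I = 6 934 670 mm⁴.

I_x ≈ 6.935 × 10⁶ mm⁴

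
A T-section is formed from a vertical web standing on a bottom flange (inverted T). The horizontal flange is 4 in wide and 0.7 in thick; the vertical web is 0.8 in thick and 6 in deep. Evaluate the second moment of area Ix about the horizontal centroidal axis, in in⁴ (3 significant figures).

Ix ≈ 34.4 in⁴

Decompose the section into non-overlapping parts with the origin at the bottom-left of its bounding rectangle.
Flange: 4 × 0.7, A = 2.8 in², y = 0.35 in, Ī = 0.11433 in⁴.
Web: 0.8 × 6, A = 4.8 in², y = 3.7 in, Ī = 14.4 in⁴.
Centroid: ȳ = ΣA·y / ΣA = 2.4658 in.
Transfer each piece to the horizontal centroidal axis using Ī + A·d² with d = y − 2.4658:
  flange: d = -2.1158 in → contributes +12.649 in⁴
  web: d = 1.2342 in → contributes +21.712 in⁴
Total I = 34.36 in⁴.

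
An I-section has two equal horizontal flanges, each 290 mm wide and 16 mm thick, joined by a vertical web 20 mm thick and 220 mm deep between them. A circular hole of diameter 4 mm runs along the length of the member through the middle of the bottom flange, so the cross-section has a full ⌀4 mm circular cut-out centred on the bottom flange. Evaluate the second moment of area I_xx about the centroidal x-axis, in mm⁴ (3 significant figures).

I_xx ≈ 1.47 × 10⁸ mm⁴

Decompose the section into non-overlapping parts with the origin at the bottom-left of its bounding rectangle.
Bottom flange: 290 × 16, A = 4 640 mm², y = 8 mm, Ī = 98 987 mm⁴.
Web: 20 × 220, A = 4 400 mm², y = 126 mm, Ī = 17 746 667 mm⁴.
Top flange: 290 × 16, A = 4 640 mm², y = 244 mm, Ī = 98 987 mm⁴.
Hole (subtracted): ⌀4, A = 12.566 mm², y = 8 mm, Ī = 12.566 mm⁴.
Centroid: ȳ = ΣA·y / ΣA = 126.11 mm.
Transfer each piece to the centroidal x-axis using Ī + A·d² with d = y − 126.11:
  bottom flange: d = -118.11 mm → contributes +64 825 206 mm⁴
  web: d = -0.10849 mm → contributes +17 746 718 mm⁴
  top flange: d = 117.89 mm → contributes +64 587 596 mm⁴
  hole: d = -118.11 mm → contributes −175 309 mm⁴
Total I = 146 984 212 mm⁴.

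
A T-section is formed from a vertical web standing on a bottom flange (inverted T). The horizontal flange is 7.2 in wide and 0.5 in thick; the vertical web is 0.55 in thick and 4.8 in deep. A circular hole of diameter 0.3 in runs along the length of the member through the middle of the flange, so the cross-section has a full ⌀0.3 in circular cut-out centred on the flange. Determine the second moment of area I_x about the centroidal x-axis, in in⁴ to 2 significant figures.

I_x ≈ 16 in⁴

Decompose the section into non-overlapping parts with the origin at the bottom-left of its bounding rectangle.
Flange: 7.2 × 0.5, A = 3.6 in², y = 0.25 in, Ī = 0.075 in⁴.
Web: 0.55 × 4.8, A = 2.64 in², y = 2.9 in, Ī = 5.069 in⁴.
Hole (subtracted): ⌀0.3, A = 0.07069 in², y = 0.25 in, Ī = 0.0003976 in⁴.
Centroid: ȳ = ΣA·y / ΣA = 1.384 in.
Transfer each piece to the centroidal x-axis using Ī + A·d² with d = y − 1.384:
  flange: d = -1.134 in → contributes +4.704 in⁴
  web: d = 1.516 in → contributes +11.14 in⁴
  hole: d = -1.134 in → contributes −0.0913 in⁴
Total I = 15.75 in⁴.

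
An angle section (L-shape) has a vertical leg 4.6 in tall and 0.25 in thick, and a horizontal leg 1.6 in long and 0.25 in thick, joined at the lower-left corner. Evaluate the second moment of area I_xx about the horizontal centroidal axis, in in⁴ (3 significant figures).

Break the section into simple shapes (no overlaps), measuring from the bottom-left corner of the bounding box.
Vertical leg: 0.25 × 4.6, A = 1.15 in², y = 2.3 in, Ī = 2.0278 in⁴.
Horizontal leg (remainder): 1.35 × 0.25, A = 0.3375 in², y = 0.125 in, Ī = 0.0017578 in⁴.
Centroid: ȳ = ΣA·y / ΣA = 1.8065 in.
Transfer each piece to the horizontal centroidal axis using Ī + A·d² with d = y − 1.8065:
  vertical leg: d = 0.49349 in → contributes +2.3079 in⁴
  horizontal leg (remainder): d = -1.6815 in → contributes +0.95603 in⁴
Total I = 3.2639 in⁴.

I_xx ≈ 3.26 in⁴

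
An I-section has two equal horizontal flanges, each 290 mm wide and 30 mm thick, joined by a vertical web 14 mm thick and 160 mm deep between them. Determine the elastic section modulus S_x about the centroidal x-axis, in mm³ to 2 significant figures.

Treat the section as a set of non-overlapping primitives; coordinates are from the bounding-box lower-left.
Bottom flange: 290 × 30, A = 8 700 mm², y = 15 mm, Ī = 652 500 mm⁴.
Web: 14 × 160, A = 2 240 mm², y = 110 mm, Ī = 4 778 667 mm⁴.
Top flange: 290 × 30, A = 8 700 mm², y = 205 mm, Ī = 652 500 mm⁴.
By symmetry the centroid is at mid-height, ȳ = 110 mm.
Transfer each piece to the centroidal x-axis using Ī + A·d² with d = y − 110:
  bottom flange: d = -95 mm → contributes +79 170 000 mm⁴
  web: d = 0 mm → contributes +4 778 667 mm⁴
  top flange: d = 95 mm → contributes +79 170 000 mm⁴
Total I = 163 118 667 mm⁴.
Extreme fibre distance c = 110 mm; S = I/c = 1 482 897 mm³.

S_x ≈ 1.5 × 10⁶ mm³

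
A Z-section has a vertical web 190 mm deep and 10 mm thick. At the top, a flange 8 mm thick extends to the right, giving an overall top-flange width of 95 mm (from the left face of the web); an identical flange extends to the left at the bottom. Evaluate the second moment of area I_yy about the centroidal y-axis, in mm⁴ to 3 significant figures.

I_yy ≈ 3.90 × 10⁶ mm⁴

Break the section into simple shapes (no overlaps), measuring from the bottom-left corner of the bounding box.
Web: 10 × 190, A = 1 900 mm², x = 90 mm, Ī = 15 833 mm⁴.
Top flange (beyond web): 85 × 8, A = 680 mm², x = 137.5 mm, Ī = 409 417 mm⁴.
Bottom flange (beyond web): 85 × 8, A = 680 mm², x = 42.5 mm, Ī = 409 417 mm⁴.
Centroid: x̄ = ΣA·x / ΣA = 90 mm.
Transfer each piece to the centroidal y-axis using Ī + A·d² with d = x − 90:
  web: d = 0 mm → contributes +15 833 mm⁴
  top flange (beyond web): d = 47.5 mm → contributes +1 943 667 mm⁴
  bottom flange (beyond web): d = -47.5 mm → contributes +1 943 667 mm⁴
Total I = 3 903 167 mm⁴.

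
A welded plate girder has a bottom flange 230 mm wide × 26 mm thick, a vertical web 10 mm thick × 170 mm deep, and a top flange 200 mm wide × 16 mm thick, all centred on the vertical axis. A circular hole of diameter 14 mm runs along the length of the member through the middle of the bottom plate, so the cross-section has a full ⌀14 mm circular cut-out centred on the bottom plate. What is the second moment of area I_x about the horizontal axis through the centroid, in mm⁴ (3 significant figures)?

Decompose the section into non-overlapping parts with the origin at the bottom-left of its bounding rectangle.
Bottom plate: 230 × 26, A = 5 980 mm², y = 13 mm, Ī = 336 873 mm⁴.
Web plate: 10 × 170, A = 1 700 mm², y = 111 mm, Ī = 4 094 167 mm⁴.
Top plate: 200 × 16, A = 3 200 mm², y = 204 mm, Ī = 68 267 mm⁴.
Hole (subtracted): ⌀14, A = 153.94 mm², y = 13 mm, Ī = 1885.7 mm⁴.
Centroid: ȳ = ΣA·y / ΣA = 85.515 mm.
Transfer each piece to the horizontal axis through the centroid using Ī + A·d² with d = y − 85.515:
  bottom plate: d = -72.515 mm → contributes +31 782 225 mm⁴
  web plate: d = 25.485 mm → contributes +5 198 295 mm⁴
  top plate: d = 118.49 mm → contributes +44 992 118 mm⁴
  hole: d = -72.515 mm → contributes −811 357 mm⁴
Total I = 81 161 282 mm⁴.

I_x ≈ 8.12 × 10⁷ mm⁴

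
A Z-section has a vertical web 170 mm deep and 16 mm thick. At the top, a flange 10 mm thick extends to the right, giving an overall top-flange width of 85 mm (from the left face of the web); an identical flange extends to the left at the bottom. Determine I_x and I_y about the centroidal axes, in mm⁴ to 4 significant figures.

Decompose the section into non-overlapping parts with the origin at the bottom-left of its bounding rectangle.
Web: 16 × 170, A = 2 720 mm², y = 85 mm, Ī = 6 550 667 mm⁴.
Top flange (beyond web): 69 × 10, A = 690 mm², y = 165 mm, Ī = 5 750 mm⁴.
Bottom flange (beyond web): 69 × 10, A = 690 mm², y = 5 mm, Ī = 5 750 mm⁴.
Centroid: ȳ = ΣA·y / ΣA = 85 mm.
Transfer each piece to the centroidal x-axis using Ī + A·d² with d = y − 85:
  web: d = 0 mm → contributes +6 550 667 mm⁴
  top flange (beyond web): d = 80 mm → contributes +4 421 750 mm⁴
  bottom flange (beyond web): d = -80 mm → contributes +4 421 750 mm⁴
Total I = 15 394 167 mm⁴.
For the y-axis: x̄ = 77 mm.
Repeating about the centroidal y-axis gives I_y = 3 098 167 mm⁴.

I_x ≈ 1.539 × 10⁷ mm⁴, I_y ≈ 3.098 × 10⁶ mm⁴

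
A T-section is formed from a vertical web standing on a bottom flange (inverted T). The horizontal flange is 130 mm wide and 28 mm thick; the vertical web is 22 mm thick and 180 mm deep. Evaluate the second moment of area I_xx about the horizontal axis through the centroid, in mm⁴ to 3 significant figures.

I_xx ≈ 3.14 × 10⁷ mm⁴

Split into non-overlapping primitives; take the origin at the lower-left of the bounding box.
Flange: 130 × 28, A = 3 640 mm², y = 14 mm, Ī = 237 813 mm⁴.
Web: 22 × 180, A = 3 960 mm², y = 118 mm, Ī = 10 692 000 mm⁴.
Centroid: ȳ = ΣA·y / ΣA = 68.189 mm.
Transfer each piece to the horizontal axis through the centroid using Ī + A·d² with d = y − 68.189:
  flange: d = -54.189 mm → contributes +10 926 670 mm⁴
  web: d = 49.811 mm → contributes +20 517 111 mm⁴
Total I = 31 443 780 mm⁴.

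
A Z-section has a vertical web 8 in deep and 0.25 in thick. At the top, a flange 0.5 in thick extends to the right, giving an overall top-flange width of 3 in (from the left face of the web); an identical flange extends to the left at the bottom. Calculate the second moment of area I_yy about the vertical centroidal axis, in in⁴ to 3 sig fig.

Treat the section as a set of non-overlapping primitives; coordinates are from the bounding-box lower-left.
Web: 0.25 × 8, A = 2 in², x = 2.875 in, Ī = 0.010417 in⁴.
Top flange (beyond web): 2.75 × 0.5, A = 1.375 in², x = 4.375 in, Ī = 0.86654 in⁴.
Bottom flange (beyond web): 2.75 × 0.5, A = 1.375 in², x = 1.375 in, Ī = 0.86654 in⁴.
Centroid: x̄ = ΣA·x / ΣA = 2.875 in.
Transfer each piece to the vertical centroidal axis using Ī + A·d² with d = x − 2.875:
  web: d = 0 in → contributes +0.010417 in⁴
  top flange (beyond web): d = 1.5 in → contributes +3.9603 in⁴
  bottom flange (beyond web): d = -1.5 in → contributes +3.9603 in⁴
Total I = 7.931 in⁴.

I_yy ≈ 7.93 in⁴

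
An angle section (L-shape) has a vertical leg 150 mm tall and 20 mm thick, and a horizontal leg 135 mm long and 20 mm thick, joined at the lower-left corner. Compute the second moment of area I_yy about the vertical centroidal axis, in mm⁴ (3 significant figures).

I_yy ≈ 8.57 × 10⁶ mm⁴

Break the section into simple shapes (no overlaps), measuring from the bottom-left corner of the bounding box.
Vertical leg: 20 × 150, A = 3 000 mm², x = 10 mm, Ī = 100 000 mm⁴.
Horizontal leg (remainder): 115 × 20, A = 2 300 mm², x = 77.5 mm, Ī = 2 534 792 mm⁴.
Centroid: x̄ = ΣA·x / ΣA = 39.292 mm.
Transfer each piece to the vertical centroidal axis using Ī + A·d² with d = x − 39.292:
  vertical leg: d = -29.292 mm → contributes +2 674 143 mm⁴
  horizontal leg (remainder): d = 38.208 mm → contributes +5 892 370 mm⁴
Total I = 8 566 513 mm⁴.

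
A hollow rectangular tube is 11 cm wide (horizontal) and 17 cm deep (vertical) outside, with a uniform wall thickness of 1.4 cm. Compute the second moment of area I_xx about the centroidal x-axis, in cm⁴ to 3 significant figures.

I_xx ≈ 2550 cm⁴

Decompose the section into non-overlapping parts with the origin at the bottom-left of its bounding rectangle.
Outer rectangle: 11 × 17, A = 187 cm², y = 8.5 cm, Ī = 4503.6 cm⁴.
Inner void (subtracted): 8.2 × 14.2, A = 116.44 cm², y = 8.5 cm, Ī = 1956.6 cm⁴.
By symmetry the centroid is at mid-height, ȳ = 8.5 cm.
All pieces are centred on the centroidal x-axis, so I = ΣĪ (holes subtracted) = 2 547 cm⁴.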